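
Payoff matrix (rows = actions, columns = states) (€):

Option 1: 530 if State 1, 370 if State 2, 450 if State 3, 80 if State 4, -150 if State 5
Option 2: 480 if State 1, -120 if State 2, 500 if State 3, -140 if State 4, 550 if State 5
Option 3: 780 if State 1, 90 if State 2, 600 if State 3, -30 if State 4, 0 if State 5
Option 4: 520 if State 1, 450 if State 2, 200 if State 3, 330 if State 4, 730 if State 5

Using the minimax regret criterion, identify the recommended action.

Column bests: State 1=780, State 2=450, State 3=600, State 4=330, State 5=730.
Option 1 regrets: 250, 80, 150, 250, 880 → max 880
Option 2 regrets: 300, 570, 100, 470, 180 → max 570
Option 3 regrets: 0, 360, 0, 360, 730 → max 730
Option 4 regrets: 260, 0, 400, 0, 0 → max 400
Smallest max regret = 400 → Option 4.

Option 4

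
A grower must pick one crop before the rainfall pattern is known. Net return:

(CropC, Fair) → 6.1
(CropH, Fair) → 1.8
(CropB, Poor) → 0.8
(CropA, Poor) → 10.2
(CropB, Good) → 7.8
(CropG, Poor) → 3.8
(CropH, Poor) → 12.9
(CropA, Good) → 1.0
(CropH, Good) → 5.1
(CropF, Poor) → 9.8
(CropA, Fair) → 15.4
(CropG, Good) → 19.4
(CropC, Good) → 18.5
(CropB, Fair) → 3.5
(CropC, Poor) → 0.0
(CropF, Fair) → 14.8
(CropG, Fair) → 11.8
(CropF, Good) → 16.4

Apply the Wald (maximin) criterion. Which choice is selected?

CropF

Row minima: CropC=0.0, CropB=0.8, CropH=1.8, CropF=9.8, CropA=1.0, CropG=3.8
Best worst-case = 9.8 → CropF.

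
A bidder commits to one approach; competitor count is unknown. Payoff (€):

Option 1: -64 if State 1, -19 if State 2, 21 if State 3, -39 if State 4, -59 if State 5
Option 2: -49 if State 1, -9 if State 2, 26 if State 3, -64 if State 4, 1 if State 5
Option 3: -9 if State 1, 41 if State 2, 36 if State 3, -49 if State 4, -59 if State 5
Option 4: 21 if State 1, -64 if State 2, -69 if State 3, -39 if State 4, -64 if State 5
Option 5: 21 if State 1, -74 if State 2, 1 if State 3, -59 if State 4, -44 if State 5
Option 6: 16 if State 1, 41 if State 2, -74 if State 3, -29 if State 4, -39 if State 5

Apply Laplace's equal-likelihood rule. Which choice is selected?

Option 3

Row averages: Option 1=-32, Option 2=-19, Option 3=-8, Option 4=-43, Option 5=-31, Option 6=-17
Highest average = -8 → Option 3.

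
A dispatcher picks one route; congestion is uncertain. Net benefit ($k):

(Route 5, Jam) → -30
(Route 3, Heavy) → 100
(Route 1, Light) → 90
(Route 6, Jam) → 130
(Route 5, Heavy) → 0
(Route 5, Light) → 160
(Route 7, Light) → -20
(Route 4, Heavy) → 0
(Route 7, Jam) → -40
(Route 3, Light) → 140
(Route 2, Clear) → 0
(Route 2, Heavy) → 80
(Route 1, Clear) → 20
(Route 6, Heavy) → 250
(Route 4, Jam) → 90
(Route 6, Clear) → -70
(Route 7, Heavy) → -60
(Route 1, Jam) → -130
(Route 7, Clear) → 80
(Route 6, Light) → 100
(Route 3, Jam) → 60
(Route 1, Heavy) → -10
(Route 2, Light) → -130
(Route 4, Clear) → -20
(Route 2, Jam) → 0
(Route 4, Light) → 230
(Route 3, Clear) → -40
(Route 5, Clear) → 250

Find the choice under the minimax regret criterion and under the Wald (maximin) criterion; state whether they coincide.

Column bests: Clear=250, Light=230, Heavy=250, Jam=130.
Route 1 regrets: 230, 140, 260, 260 → max 260
Route 2 regrets: 250, 360, 170, 130 → max 360
Route 3 regrets: 290, 90, 150, 70 → max 290
Route 4 regrets: 270, 0, 250, 40 → max 270
Route 5 regrets: 0, 70, 250, 160 → max 250
Route 6 regrets: 320, 130, 0, 0 → max 320
Route 7 regrets: 170, 250, 310, 170 → max 310
Smallest max regret = 250 → Route 5.
Row minima: Route 1=-130, Route 2=-130, Route 3=-40, Route 4=-20, Route 5=-30, Route 6=-70, Route 7=-60
Best worst-case = -20 → Route 4.

minimax regret → Route 5; maximin → Route 4 (disagree)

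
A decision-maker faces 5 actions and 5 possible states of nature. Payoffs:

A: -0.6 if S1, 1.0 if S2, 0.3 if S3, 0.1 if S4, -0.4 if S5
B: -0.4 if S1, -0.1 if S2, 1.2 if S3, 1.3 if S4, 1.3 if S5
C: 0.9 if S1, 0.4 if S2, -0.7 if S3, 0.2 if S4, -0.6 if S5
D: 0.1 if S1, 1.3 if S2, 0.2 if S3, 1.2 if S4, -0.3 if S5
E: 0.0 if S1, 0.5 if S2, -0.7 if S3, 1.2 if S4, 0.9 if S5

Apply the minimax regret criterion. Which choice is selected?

Column bests: S1=0.9, S2=1.3, S3=1.2, S4=1.3, S5=1.3.
A regrets: 1.5, 0.3, 0.9, 1.2, 1.7 → max 1.7
B regrets: 1.3, 1.4, 0.0, 0.0, 0.0 → max 1.4
C regrets: 0.0, 0.9, 1.9, 1.1, 1.9 → max 1.9
D regrets: 0.8, 0.0, 1.0, 0.1, 1.6 → max 1.6
E regrets: 0.9, 0.8, 1.9, 0.1, 0.4 → max 1.9
Smallest max regret = 1.4 → B.

B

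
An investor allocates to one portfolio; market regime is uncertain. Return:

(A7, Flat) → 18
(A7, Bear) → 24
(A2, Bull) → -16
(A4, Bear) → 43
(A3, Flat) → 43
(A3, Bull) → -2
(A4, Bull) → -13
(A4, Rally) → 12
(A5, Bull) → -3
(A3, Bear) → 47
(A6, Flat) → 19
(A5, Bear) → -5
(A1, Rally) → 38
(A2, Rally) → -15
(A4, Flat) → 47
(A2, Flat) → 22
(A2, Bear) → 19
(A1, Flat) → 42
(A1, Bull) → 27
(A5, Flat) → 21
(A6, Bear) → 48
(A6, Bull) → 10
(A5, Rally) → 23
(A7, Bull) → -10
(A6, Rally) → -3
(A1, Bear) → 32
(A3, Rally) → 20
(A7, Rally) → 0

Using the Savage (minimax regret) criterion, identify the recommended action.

Column bests: Bear=48, Flat=47, Bull=27, Rally=38.
A1 regrets: 16, 5, 0, 0 → max 16
A2 regrets: 29, 25, 43, 53 → max 53
A3 regrets: 1, 4, 29, 18 → max 29
A4 regrets: 5, 0, 40, 26 → max 40
A5 regrets: 53, 26, 30, 15 → max 53
A6 regrets: 0, 28, 17, 41 → max 41
A7 regrets: 24, 29, 37, 38 → max 38
Smallest max regret = 16 → A1.

A1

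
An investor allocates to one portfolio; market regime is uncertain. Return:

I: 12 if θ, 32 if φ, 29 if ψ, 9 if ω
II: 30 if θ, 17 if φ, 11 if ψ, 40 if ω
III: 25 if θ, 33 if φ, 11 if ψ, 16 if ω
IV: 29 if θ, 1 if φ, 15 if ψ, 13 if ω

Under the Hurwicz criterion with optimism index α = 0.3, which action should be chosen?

I: 0.3·32 + 0.7·9 = 15.9
II: 0.3·40 + 0.7·11 = 19.7
III: 0.3·33 + 0.7·11 = 17.6
IV: 0.3·29 + 0.7·1 = 9.4
Highest Hurwicz score = 19.7 → II.

II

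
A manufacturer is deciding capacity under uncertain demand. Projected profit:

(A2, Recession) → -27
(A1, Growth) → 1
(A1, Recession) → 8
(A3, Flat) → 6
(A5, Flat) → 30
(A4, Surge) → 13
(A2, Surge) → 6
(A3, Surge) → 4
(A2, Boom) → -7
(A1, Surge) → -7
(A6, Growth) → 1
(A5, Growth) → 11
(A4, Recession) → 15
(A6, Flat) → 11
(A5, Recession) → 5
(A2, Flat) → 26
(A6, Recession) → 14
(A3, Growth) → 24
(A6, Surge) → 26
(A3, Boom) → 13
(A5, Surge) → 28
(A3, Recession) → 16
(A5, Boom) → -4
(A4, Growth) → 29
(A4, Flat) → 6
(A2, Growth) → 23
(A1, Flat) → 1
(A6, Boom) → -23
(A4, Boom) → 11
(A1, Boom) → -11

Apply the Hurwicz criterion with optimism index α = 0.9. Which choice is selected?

A1: 0.9·8 + 0.1·(-11) = 6.1
A2: 0.9·26 + 0.1·(-27) = 20.7
A3: 0.9·24 + 0.1·4 = 22
A4: 0.9·29 + 0.1·6 = 26.7
A5: 0.9·30 + 0.1·(-4) = 26.6
A6: 0.9·26 + 0.1·(-23) = 21.1
Highest Hurwicz score = 26.7 → A4.

A4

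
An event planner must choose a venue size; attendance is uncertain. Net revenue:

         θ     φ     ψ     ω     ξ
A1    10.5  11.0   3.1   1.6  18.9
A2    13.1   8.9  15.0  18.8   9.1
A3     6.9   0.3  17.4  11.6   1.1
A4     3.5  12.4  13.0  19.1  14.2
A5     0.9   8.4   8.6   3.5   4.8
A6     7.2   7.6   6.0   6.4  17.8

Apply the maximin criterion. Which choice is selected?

Row minima: A1=1.6, A2=8.9, A3=0.3, A4=3.5, A5=0.9, A6=6.0
Best worst-case = 8.9 → A2.

A2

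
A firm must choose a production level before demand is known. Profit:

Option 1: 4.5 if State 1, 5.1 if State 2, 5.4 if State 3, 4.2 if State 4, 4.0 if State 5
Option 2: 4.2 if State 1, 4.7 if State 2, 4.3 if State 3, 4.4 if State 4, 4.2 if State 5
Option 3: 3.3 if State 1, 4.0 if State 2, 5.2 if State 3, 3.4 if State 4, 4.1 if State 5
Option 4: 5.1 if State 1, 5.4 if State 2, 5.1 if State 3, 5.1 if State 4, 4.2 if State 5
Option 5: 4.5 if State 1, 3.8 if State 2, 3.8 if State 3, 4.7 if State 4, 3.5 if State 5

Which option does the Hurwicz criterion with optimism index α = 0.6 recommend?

Option 4

Option 1: 0.6·5.4 + 0.4·4.0 = 4.84
Option 2: 0.6·4.7 + 0.4·4.2 = 4.5
Option 3: 0.6·5.2 + 0.4·3.3 = 4.44
Option 4: 0.6·5.4 + 0.4·4.2 = 4.92
Option 5: 0.6·4.7 + 0.4·3.5 = 4.22
Highest Hurwicz score = 4.92 → Option 4.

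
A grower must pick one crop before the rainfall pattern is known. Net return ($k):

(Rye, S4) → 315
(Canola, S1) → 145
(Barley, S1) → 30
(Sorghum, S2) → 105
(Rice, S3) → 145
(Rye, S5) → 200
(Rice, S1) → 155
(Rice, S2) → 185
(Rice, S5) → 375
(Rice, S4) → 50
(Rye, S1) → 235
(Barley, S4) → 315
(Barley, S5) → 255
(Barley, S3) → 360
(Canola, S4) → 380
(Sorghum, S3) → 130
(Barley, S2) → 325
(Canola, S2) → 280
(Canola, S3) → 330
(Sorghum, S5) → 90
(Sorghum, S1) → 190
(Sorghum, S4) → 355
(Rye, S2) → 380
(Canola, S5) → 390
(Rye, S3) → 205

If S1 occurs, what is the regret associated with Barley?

205

Best payoff under S1 is 235.
Regret = 235 − 30 = 205.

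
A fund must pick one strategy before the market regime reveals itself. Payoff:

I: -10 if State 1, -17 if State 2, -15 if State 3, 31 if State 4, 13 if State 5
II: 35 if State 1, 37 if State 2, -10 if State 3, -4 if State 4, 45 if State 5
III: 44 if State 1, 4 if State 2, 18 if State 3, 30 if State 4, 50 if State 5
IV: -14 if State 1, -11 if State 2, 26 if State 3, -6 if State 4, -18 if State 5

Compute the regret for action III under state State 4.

Best payoff under State 4 is 31.
Regret = 31 − 30 = 1.

1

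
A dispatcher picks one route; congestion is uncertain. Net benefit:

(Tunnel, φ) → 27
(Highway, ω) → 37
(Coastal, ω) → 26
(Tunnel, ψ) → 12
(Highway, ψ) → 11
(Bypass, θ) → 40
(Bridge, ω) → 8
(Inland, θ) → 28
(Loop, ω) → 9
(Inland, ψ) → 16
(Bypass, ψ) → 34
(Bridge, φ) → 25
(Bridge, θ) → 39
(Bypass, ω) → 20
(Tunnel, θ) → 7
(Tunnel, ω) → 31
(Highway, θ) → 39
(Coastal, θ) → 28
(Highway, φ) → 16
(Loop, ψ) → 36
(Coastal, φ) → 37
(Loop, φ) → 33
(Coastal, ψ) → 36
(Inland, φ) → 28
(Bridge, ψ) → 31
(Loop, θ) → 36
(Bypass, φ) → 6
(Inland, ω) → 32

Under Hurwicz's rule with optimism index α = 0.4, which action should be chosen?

Tunnel: 0.4·31 + 0.6·7 = 16.6
Highway: 0.4·39 + 0.6·11 = 22.2
Loop: 0.4·36 + 0.6·9 = 19.8
Bypass: 0.4·40 + 0.6·6 = 19.6
Inland: 0.4·32 + 0.6·16 = 22.4
Coastal: 0.4·37 + 0.6·26 = 30.4
Bridge: 0.4·39 + 0.6·8 = 20.4
Highest Hurwicz score = 30.4 → Coastal.

Coastal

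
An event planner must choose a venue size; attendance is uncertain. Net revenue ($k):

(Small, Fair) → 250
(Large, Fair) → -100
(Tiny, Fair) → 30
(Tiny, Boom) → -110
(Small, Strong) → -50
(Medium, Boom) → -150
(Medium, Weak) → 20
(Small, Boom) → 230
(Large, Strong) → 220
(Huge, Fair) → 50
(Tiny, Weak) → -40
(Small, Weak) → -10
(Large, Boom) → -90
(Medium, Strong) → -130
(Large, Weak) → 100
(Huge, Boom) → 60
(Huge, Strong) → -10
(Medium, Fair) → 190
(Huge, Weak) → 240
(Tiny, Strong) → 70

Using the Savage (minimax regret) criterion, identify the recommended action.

Huge

Column bests: Weak=240, Fair=250, Strong=220, Boom=230.
Tiny regrets: 280, 220, 150, 340 → max 340
Small regrets: 250, 0, 270, 0 → max 270
Medium regrets: 220, 60, 350, 380 → max 380
Large regrets: 140, 350, 0, 320 → max 350
Huge regrets: 0, 200, 230, 170 → max 230
Smallest max regret = 230 → Huge.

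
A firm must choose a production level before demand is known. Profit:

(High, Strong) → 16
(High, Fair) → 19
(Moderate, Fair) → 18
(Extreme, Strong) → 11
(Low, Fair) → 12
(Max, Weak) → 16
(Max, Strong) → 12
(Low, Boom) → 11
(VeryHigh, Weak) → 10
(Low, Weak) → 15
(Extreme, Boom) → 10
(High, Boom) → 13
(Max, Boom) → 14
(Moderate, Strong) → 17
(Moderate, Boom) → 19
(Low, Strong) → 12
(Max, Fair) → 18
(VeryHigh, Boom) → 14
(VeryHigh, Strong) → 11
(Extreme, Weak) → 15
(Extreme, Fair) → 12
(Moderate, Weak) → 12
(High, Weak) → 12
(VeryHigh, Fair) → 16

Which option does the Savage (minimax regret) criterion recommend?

Column bests: Weak=16, Fair=19, Strong=17, Boom=19.
Low regrets: 1, 7, 5, 8 → max 8
Moderate regrets: 4, 1, 0, 0 → max 4
High regrets: 4, 0, 1, 6 → max 6
VeryHigh regrets: 6, 3, 6, 5 → max 6
Extreme regrets: 1, 7, 6, 9 → max 9
Max regrets: 0, 1, 5, 5 → max 5
Smallest max regret = 4 → Moderate.

Moderate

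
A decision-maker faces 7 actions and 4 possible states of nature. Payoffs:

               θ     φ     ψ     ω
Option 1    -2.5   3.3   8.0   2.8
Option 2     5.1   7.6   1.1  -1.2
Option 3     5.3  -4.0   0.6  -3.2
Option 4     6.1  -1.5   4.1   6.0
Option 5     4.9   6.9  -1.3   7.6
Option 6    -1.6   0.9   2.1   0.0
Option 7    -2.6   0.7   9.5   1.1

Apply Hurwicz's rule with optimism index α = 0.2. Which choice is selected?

Option 1: 0.2·8.0 + 0.8·(-2.5) = -0.4
Option 2: 0.2·7.6 + 0.8·(-1.2) = 0.56
Option 3: 0.2·5.3 + 0.8·(-4.0) = -2.14
Option 4: 0.2·6.1 + 0.8·(-1.5) = 0.02
Option 5: 0.2·7.6 + 0.8·(-1.3) = 0.48
Option 6: 0.2·2.1 + 0.8·(-1.6) = -0.86
Option 7: 0.2·9.5 + 0.8·(-2.6) = -0.18
Highest Hurwicz score = 0.56 → Option 2.

Option 2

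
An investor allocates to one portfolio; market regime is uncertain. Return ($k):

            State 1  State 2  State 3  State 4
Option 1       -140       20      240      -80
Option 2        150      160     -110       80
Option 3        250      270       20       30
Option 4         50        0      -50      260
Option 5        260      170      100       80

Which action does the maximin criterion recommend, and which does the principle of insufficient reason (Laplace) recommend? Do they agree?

Row minima: Option 1=-140, Option 2=-110, Option 3=20, Option 4=-50, Option 5=80
Best worst-case = 80 → Option 5.
Row averages: Option 1=10, Option 2=70, Option 3=142.5, Option 4=65, Option 5=152.5
Highest average = 152.5 → Option 5.

maximin → Option 5; laplace → Option 5 (agree)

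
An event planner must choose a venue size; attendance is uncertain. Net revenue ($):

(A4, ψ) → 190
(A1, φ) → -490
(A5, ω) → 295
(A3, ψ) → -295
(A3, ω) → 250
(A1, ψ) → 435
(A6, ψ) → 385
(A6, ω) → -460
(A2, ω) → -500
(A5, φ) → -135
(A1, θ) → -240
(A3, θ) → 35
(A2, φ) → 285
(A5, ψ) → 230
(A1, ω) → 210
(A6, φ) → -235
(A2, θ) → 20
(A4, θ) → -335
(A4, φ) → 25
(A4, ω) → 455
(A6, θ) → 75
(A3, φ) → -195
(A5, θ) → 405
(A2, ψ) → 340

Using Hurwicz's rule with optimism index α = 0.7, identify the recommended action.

A1: 0.7·435 + 0.3·(-490) = 157.5
A2: 0.7·340 + 0.3·(-500) = 88
A3: 0.7·250 + 0.3·(-295) = 86.5
A4: 0.7·455 + 0.3·(-335) = 218
A5: 0.7·405 + 0.3·(-135) = 243
A6: 0.7·385 + 0.3·(-460) = 131.5
Highest Hurwicz score = 243 → A5.

A5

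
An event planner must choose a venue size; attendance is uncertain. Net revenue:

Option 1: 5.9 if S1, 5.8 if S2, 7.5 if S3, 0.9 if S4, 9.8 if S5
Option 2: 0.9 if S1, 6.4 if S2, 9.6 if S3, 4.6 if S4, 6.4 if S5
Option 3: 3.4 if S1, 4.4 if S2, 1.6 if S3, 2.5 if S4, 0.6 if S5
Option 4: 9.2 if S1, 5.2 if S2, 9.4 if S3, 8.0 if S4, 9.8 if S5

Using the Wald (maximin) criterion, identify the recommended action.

Row minima: Option 1=0.9, Option 2=0.9, Option 3=0.6, Option 4=5.2
Best worst-case = 5.2 → Option 4.

Option 4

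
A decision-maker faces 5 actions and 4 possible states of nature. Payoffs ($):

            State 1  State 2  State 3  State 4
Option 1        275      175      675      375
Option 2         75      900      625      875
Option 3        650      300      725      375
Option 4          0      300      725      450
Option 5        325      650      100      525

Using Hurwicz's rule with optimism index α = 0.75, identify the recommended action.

Option 1: 0.75·675 + 0.25·175 = 550
Option 2: 0.75·900 + 0.25·75 = 693.75
Option 3: 0.75·725 + 0.25·300 = 618.75
Option 4: 0.75·725 + 0.25·0 = 543.75
Option 5: 0.75·650 + 0.25·100 = 512.5
Highest Hurwicz score = 693.75 → Option 2.

Option 2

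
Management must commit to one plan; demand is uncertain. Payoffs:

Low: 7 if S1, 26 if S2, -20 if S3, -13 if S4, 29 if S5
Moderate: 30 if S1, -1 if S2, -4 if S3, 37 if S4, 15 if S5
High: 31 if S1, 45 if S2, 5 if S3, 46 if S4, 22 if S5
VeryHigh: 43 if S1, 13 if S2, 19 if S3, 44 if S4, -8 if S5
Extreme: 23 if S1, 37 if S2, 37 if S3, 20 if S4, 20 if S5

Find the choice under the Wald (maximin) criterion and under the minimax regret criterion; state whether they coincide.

maximin → Extreme; minimax regret → Extreme (agree)

Row minima: Low=-20, Moderate=-4, High=5, VeryHigh=-8, Extreme=20
Best worst-case = 20 → Extreme.
Column bests: S1=43, S2=45, S3=37, S4=46, S5=29.
Low regrets: 36, 19, 57, 59, 0 → max 59
Moderate regrets: 13, 46, 41, 9, 14 → max 46
High regrets: 12, 0, 32, 0, 7 → max 32
VeryHigh regrets: 0, 32, 18, 2, 37 → max 37
Extreme regrets: 20, 8, 0, 26, 9 → max 26
Smallest max regret = 26 → Extreme.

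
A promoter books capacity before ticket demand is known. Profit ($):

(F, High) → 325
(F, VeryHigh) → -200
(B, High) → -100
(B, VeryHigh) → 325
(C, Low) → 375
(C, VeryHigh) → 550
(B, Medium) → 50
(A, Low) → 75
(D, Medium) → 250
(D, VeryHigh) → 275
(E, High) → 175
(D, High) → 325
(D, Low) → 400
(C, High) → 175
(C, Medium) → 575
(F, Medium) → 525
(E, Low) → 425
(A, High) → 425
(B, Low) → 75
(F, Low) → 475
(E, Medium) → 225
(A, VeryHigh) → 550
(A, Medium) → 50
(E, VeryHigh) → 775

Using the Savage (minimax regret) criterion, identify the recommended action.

Column bests: Low=475, Medium=575, High=425, VeryHigh=775.
A regrets: 400, 525, 0, 225 → max 525
B regrets: 400, 525, 525, 450 → max 525
C regrets: 100, 0, 250, 225 → max 250
D regrets: 75, 325, 100, 500 → max 500
E regrets: 50, 350, 250, 0 → max 350
F regrets: 0, 50, 100, 975 → max 975
Smallest max regret = 250 → C.

C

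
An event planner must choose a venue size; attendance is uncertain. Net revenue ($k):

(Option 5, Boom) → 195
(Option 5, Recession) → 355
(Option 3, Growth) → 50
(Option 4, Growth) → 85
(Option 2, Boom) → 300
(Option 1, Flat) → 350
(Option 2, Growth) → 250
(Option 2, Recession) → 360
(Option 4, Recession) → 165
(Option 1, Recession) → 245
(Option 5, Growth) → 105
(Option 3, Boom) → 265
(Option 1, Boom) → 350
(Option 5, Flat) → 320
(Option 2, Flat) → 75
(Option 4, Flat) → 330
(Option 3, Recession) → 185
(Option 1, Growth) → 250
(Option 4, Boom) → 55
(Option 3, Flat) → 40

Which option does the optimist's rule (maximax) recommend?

Option 2

Row maxima: Option 1=350, Option 2=360, Option 3=265, Option 4=330, Option 5=355
Best best-case = 360 → Option 2.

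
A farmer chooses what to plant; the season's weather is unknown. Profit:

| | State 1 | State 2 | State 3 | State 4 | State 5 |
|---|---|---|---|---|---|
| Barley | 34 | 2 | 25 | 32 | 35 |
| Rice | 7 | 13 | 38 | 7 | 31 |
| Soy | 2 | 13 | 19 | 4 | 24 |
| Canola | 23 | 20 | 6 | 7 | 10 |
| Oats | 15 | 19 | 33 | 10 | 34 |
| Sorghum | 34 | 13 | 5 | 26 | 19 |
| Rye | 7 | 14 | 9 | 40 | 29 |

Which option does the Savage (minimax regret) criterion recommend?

Barley

Column bests: State 1=34, State 2=20, State 3=38, State 4=40, State 5=35.
Barley regrets: 0, 18, 13, 8, 0 → max 18
Rice regrets: 27, 7, 0, 33, 4 → max 33
Soy regrets: 32, 7, 19, 36, 11 → max 36
Canola regrets: 11, 0, 32, 33, 25 → max 33
Oats regrets: 19, 1, 5, 30, 1 → max 30
Sorghum regrets: 0, 7, 33, 14, 16 → max 33
Rye regrets: 27, 6, 29, 0, 6 → max 29
Smallest max regret = 18 → Barley.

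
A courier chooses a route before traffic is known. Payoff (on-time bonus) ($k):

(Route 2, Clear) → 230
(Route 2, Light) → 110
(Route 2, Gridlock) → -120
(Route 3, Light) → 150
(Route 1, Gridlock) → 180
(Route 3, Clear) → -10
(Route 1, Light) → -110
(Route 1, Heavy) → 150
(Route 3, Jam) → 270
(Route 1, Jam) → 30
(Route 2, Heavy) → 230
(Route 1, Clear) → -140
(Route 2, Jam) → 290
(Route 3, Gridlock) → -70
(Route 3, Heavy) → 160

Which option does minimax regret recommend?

Route 3

Column bests: Clear=230, Light=150, Heavy=230, Jam=290, Gridlock=180.
Route 1 regrets: 370, 260, 80, 260, 0 → max 370
Route 2 regrets: 0, 40, 0, 0, 300 → max 300
Route 3 regrets: 240, 0, 70, 20, 250 → max 250
Smallest max regret = 250 → Route 3.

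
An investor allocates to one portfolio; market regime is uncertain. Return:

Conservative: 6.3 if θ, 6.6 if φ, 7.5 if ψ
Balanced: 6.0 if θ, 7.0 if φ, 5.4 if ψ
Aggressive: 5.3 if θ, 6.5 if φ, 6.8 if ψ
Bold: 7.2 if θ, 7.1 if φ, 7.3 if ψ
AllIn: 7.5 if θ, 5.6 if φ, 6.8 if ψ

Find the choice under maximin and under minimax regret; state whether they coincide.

maximin → Bold; minimax regret → Bold (agree)

Row minima: Conservative=6.3, Balanced=5.4, Aggressive=5.3, Bold=7.1, AllIn=5.6
Best worst-case = 7.1 → Bold.
Column bests: θ=7.5, φ=7.1, ψ=7.5.
Conservative regrets: 1.2, 0.5, 0.0 → max 1.2
Balanced regrets: 1.5, 0.1, 2.1 → max 2.1
Aggressive regrets: 2.2, 0.6, 0.7 → max 2.2
Bold regrets: 0.3, 0.0, 0.2 → max 0.3
AllIn regrets: 0.0, 1.5, 0.7 → max 1.5
Smallest max regret = 0.3 → Bold.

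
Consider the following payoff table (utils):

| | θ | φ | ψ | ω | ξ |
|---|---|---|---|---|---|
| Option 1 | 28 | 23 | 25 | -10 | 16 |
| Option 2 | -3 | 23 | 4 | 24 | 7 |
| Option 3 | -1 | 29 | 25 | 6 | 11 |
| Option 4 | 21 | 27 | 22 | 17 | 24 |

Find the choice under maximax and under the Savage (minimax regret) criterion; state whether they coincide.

Row maxima: Option 1=28, Option 2=24, Option 3=29, Option 4=27
Best best-case = 29 → Option 3.
Column bests: θ=28, φ=29, ψ=25, ω=24, ξ=24.
Option 1 regrets: 0, 6, 0, 34, 8 → max 34
Option 2 regrets: 31, 6, 21, 0, 17 → max 31
Option 3 regrets: 29, 0, 0, 18, 13 → max 29
Option 4 regrets: 7, 2, 3, 7, 0 → max 7
Smallest max regret = 7 → Option 4.

maximax → Option 3; minimax regret → Option 4 (disagree)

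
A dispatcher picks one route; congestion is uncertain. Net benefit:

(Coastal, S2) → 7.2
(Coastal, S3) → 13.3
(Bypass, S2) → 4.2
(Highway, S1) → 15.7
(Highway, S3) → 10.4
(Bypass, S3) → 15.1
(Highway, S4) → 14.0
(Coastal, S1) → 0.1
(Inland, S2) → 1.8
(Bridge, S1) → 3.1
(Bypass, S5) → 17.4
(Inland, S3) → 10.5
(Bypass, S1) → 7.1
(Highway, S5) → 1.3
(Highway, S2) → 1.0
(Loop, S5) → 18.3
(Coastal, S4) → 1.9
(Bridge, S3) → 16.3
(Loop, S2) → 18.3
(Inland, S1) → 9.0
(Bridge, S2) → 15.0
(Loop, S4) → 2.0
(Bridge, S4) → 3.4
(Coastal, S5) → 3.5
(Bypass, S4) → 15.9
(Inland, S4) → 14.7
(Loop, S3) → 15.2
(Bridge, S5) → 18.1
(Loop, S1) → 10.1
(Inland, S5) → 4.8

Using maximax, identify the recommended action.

Loop

Row maxima: Bypass=17.4, Inland=14.7, Loop=18.3, Bridge=18.1, Coastal=13.3, Highway=15.7
Best best-case = 18.3 → Loop.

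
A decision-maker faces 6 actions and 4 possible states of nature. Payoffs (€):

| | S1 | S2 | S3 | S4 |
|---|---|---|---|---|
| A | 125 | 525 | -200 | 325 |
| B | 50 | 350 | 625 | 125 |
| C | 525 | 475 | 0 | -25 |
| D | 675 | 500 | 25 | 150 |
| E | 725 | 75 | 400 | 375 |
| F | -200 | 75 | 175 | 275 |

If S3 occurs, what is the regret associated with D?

Best payoff under S3 is 625.
Regret = 625 − 25 = 600.

600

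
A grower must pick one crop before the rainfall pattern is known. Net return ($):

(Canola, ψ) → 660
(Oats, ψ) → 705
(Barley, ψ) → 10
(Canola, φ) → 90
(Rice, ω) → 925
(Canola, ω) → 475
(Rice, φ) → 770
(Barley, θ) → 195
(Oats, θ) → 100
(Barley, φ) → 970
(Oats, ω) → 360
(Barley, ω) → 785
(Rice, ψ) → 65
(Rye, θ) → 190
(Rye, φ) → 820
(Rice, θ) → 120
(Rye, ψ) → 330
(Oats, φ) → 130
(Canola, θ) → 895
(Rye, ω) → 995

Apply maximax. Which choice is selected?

Row maxima: Canola=895, Rye=995, Rice=925, Barley=970, Oats=705
Best best-case = 995 → Rye.

Rye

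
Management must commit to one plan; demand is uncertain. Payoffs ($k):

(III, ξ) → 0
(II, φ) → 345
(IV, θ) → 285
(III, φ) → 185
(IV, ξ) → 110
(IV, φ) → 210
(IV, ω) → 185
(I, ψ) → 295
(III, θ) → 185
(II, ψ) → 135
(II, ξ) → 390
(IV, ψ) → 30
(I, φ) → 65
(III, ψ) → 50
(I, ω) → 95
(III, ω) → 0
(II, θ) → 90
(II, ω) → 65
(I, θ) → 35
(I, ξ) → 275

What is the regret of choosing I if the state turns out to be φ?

Best payoff under φ is 345.
Regret = 345 − 65 = 280.

280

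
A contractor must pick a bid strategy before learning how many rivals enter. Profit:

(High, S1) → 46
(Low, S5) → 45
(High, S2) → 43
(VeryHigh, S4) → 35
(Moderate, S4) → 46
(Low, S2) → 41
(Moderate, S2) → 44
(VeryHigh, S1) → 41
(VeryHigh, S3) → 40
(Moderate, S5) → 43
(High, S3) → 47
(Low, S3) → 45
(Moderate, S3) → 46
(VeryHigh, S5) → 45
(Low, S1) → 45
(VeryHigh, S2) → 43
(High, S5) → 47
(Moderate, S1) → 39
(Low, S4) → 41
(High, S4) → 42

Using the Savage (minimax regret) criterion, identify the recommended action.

High

Column bests: S1=46, S2=44, S3=47, S4=46, S5=47.
Low regrets: 1, 3, 2, 5, 2 → max 5
Moderate regrets: 7, 0, 1, 0, 4 → max 7
High regrets: 0, 1, 0, 4, 0 → max 4
VeryHigh regrets: 5, 1, 7, 11, 2 → max 11
Smallest max regret = 4 → High.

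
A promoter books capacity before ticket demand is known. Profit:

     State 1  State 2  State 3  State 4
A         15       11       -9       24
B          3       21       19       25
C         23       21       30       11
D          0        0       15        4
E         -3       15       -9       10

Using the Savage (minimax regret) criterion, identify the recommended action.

Column bests: State 1=23, State 2=21, State 3=30, State 4=25.
A regrets: 8, 10, 39, 1 → max 39
B regrets: 20, 0, 11, 0 → max 20
C regrets: 0, 0, 0, 14 → max 14
D regrets: 23, 21, 15, 21 → max 23
E regrets: 26, 6, 39, 15 → max 39
Smallest max regret = 14 → C.

C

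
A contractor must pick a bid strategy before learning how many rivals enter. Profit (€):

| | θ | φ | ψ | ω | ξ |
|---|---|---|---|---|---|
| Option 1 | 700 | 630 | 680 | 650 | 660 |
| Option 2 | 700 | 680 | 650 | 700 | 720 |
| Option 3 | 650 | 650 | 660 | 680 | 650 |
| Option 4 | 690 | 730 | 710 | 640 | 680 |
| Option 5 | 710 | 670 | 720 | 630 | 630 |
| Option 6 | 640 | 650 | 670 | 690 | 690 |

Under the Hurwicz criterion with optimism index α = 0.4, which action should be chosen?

Option 1: 0.4·700 + 0.6·630 = 658
Option 2: 0.4·720 + 0.6·650 = 678
Option 3: 0.4·680 + 0.6·650 = 662
Option 4: 0.4·730 + 0.6·640 = 676
Option 5: 0.4·720 + 0.6·630 = 666
Option 6: 0.4·690 + 0.6·640 = 660
Highest Hurwicz score = 678 → Option 2.

Option 2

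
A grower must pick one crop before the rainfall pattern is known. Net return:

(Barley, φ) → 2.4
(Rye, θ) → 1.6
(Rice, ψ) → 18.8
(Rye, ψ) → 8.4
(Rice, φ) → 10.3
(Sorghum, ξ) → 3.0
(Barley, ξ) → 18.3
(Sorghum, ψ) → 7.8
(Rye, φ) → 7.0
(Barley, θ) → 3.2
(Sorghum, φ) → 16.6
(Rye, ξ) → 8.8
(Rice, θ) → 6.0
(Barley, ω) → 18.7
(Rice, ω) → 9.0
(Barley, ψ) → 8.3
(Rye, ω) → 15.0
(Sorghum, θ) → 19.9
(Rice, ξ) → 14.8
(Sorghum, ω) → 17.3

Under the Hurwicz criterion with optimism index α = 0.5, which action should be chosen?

Sorghum: 0.5·19.9 + 0.5·3.0 = 11.45
Rice: 0.5·18.8 + 0.5·6.0 = 12.4
Barley: 0.5·18.7 + 0.5·2.4 = 10.55
Rye: 0.5·15.0 + 0.5·1.6 = 8.3
Highest Hurwicz score = 12.4 → Rice.

Rice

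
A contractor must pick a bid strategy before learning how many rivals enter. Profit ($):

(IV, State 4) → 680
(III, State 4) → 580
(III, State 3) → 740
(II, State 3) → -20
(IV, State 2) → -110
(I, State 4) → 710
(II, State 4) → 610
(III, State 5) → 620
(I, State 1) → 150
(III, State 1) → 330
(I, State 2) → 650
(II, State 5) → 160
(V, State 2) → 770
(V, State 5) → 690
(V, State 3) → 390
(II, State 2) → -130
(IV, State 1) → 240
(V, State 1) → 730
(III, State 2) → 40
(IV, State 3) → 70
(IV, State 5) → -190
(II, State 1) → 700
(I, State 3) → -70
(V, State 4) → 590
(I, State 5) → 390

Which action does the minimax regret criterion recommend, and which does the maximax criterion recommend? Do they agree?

Column bests: State 1=730, State 2=770, State 3=740, State 4=710, State 5=690.
I regrets: 580, 120, 810, 0, 300 → max 810
II regrets: 30, 900, 760, 100, 530 → max 900
III regrets: 400, 730, 0, 130, 70 → max 730
IV regrets: 490, 880, 670, 30, 880 → max 880
V regrets: 0, 0, 350, 120, 0 → max 350
Smallest max regret = 350 → V.
Row maxima: I=710, II=700, III=740, IV=680, V=770
Best best-case = 770 → V.

minimax regret → V; maximax → V (agree)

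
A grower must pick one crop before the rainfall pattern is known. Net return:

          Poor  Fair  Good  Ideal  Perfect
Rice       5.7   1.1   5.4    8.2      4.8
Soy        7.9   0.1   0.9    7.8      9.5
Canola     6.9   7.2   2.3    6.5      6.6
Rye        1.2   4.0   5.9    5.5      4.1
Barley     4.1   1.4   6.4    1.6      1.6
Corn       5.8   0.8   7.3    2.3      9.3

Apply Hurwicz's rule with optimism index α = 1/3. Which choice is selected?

Rice: 1/3·8.2 + 2/3·1.1 = 52/15
Soy: 1/3·9.5 + 2/3·0.1 = 97/30
Canola: 1/3·7.2 + 2/3·2.3 = 59/15
Rye: 1/3·5.9 + 2/3·1.2 = 83/30
Barley: 1/3·6.4 + 2/3·1.4 = 46/15
Corn: 1/3·9.3 + 2/3·0.8 = 109/30
Highest Hurwicz score = 59/15 → Canola.

Canola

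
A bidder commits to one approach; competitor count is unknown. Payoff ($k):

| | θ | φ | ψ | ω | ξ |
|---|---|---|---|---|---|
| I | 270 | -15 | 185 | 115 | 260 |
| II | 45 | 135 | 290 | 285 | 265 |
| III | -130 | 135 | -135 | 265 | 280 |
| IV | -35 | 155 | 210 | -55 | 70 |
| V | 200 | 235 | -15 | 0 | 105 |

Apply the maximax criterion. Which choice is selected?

II

Row maxima: I=270, II=290, III=280, IV=210, V=235
Best best-case = 290 → II.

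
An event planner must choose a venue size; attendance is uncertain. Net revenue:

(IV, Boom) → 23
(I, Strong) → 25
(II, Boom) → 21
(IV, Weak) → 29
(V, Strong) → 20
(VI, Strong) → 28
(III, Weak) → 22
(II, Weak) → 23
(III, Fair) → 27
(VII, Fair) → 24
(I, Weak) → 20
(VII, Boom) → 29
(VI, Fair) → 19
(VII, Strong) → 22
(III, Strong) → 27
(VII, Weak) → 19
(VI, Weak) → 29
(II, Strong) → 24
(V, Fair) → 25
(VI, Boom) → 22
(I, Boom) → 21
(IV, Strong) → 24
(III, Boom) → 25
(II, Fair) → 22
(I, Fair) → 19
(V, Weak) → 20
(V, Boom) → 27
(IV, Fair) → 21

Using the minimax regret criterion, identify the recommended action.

Column bests: Weak=29, Fair=27, Strong=28, Boom=29.
I regrets: 9, 8, 3, 8 → max 9
II regrets: 6, 5, 4, 8 → max 8
III regrets: 7, 0, 1, 4 → max 7
IV regrets: 0, 6, 4, 6 → max 6
V regrets: 9, 2, 8, 2 → max 9
VI regrets: 0, 8, 0, 7 → max 8
VII regrets: 10, 3, 6, 0 → max 10
Smallest max regret = 6 → IV.

IV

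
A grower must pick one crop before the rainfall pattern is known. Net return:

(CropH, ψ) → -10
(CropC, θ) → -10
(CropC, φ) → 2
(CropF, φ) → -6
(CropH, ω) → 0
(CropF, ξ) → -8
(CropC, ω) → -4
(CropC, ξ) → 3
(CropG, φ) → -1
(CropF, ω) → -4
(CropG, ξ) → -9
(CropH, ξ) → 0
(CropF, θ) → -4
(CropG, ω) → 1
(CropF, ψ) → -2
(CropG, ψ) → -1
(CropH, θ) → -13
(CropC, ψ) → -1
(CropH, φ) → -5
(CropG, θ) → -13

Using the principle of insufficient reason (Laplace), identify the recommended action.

CropC

Row averages: CropF=-4.8, CropC=-2, CropG=-4.6, CropH=-5.6
Highest average = -2 → CropC.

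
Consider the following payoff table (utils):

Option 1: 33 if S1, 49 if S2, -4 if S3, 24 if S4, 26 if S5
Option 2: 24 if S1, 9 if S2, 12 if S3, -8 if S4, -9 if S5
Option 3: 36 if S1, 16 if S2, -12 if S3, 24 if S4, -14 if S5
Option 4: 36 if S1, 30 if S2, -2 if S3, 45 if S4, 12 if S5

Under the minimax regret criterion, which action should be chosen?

Option 4

Column bests: S1=36, S2=49, S3=12, S4=45, S5=26.
Option 1 regrets: 3, 0, 16, 21, 0 → max 21
Option 2 regrets: 12, 40, 0, 53, 35 → max 53
Option 3 regrets: 0, 33, 24, 21, 40 → max 40
Option 4 regrets: 0, 19, 14, 0, 14 → max 19
Smallest max regret = 19 → Option 4.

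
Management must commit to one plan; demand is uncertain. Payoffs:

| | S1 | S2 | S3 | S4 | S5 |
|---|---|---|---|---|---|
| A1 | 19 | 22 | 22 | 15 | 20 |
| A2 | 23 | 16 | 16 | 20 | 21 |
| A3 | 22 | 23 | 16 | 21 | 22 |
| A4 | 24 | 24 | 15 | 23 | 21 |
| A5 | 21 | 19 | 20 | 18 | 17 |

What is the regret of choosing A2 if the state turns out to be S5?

Best payoff under S5 is 22.
Regret = 22 − 21 = 1.

1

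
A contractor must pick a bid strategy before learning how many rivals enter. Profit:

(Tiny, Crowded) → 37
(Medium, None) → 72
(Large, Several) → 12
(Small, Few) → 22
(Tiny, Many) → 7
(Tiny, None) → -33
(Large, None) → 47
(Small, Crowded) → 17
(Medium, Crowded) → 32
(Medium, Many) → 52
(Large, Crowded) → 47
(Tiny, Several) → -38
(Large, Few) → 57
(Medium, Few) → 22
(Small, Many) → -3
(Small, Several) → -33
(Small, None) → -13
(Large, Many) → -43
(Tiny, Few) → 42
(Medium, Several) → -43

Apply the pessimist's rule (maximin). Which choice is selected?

Row minima: Tiny=-38, Small=-33, Medium=-43, Large=-43
Best worst-case = -33 → Small.

Small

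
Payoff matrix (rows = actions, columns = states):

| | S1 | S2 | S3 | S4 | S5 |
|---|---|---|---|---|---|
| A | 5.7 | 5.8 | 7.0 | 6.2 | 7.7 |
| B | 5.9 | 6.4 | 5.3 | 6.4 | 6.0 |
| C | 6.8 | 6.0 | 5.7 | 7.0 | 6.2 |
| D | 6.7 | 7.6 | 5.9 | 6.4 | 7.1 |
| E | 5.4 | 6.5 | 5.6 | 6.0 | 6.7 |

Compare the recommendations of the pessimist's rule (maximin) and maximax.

Row minima: A=5.7, B=5.3, C=5.7, D=5.9, E=5.4
Best worst-case = 5.9 → D.
Row maxima: A=7.7, B=6.4, C=7.0, D=7.6, E=6.7
Best best-case = 7.7 → A.

maximin → D; maximax → A (disagree)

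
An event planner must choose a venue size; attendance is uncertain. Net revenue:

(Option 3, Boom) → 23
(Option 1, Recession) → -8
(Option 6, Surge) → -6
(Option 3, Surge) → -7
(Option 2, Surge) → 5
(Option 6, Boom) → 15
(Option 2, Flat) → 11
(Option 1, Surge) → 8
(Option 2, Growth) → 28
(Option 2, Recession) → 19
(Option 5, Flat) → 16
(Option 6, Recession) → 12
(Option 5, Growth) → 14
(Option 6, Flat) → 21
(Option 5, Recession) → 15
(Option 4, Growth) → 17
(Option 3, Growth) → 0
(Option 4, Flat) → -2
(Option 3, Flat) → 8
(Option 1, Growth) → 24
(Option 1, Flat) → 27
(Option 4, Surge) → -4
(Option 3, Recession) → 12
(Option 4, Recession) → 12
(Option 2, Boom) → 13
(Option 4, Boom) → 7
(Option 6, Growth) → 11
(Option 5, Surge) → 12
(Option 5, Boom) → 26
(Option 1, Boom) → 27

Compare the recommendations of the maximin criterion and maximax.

maximin → Option 5; maximax → Option 2 (disagree)

Row minima: Option 1=-8, Option 2=5, Option 3=-7, Option 4=-4, Option 5=12, Option 6=-6
Best worst-case = 12 → Option 5.
Row maxima: Option 1=27, Option 2=28, Option 3=23, Option 4=17, Option 5=26, Option 6=21
Best best-case = 28 → Option 2.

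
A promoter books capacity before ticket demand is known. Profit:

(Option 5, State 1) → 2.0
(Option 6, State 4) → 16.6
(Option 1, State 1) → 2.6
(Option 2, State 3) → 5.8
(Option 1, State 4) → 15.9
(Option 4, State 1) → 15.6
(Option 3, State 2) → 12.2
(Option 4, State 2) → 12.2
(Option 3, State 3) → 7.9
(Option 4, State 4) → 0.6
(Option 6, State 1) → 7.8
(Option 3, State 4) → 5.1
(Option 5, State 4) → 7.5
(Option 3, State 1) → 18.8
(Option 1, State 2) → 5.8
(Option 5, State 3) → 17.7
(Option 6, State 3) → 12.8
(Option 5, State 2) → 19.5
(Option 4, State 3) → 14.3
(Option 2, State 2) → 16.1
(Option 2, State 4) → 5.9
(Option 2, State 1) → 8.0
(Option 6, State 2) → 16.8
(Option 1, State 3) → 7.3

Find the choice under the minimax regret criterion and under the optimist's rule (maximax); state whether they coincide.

Column bests: State 1=18.8, State 2=19.5, State 3=17.7, State 4=16.6.
Option 1 regrets: 16.2, 13.7, 10.4, 0.7 → max 16.2
Option 2 regrets: 10.8, 3.4, 11.9, 10.7 → max 11.9
Option 3 regrets: 0.0, 7.3, 9.8, 11.5 → max 11.5
Option 4 regrets: 3.2, 7.3, 3.4, 16.0 → max 16.0
Option 5 regrets: 16.8, 0.0, 0.0, 9.1 → max 16.8
Option 6 regrets: 11.0, 2.7, 4.9, 0.0 → max 11.0
Smallest max regret = 11.0 → Option 6.
Row maxima: Option 1=15.9, Option 2=16.1, Option 3=18.8, Option 4=15.6, Option 5=19.5, Option 6=16.8
Best best-case = 19.5 → Option 5.

minimax regret → Option 6; maximax → Option 5 (disagree)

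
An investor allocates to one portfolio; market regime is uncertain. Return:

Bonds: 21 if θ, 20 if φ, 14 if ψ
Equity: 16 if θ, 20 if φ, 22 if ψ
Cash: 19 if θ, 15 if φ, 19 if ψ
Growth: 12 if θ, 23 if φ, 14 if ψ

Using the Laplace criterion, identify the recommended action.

Equity

Row averages: Bonds=55/3, Equity=58/3, Cash=53/3, Growth=49/3
Highest average = 58/3 → Equity.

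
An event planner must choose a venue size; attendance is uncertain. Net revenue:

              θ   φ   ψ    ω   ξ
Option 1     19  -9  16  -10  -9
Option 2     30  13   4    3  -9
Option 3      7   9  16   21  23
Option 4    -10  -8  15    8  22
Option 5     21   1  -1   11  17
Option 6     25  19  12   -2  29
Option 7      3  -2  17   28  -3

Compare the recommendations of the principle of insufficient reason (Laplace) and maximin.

laplace → Option 6; maximin → Option 3 (disagree)

Row averages: Option 1=1.4, Option 2=8.2, Option 3=15.2, Option 4=5.4, Option 5=9.8, Option 6=16.6, Option 7=8.6
Highest average = 16.6 → Option 6.
Row minima: Option 1=-10, Option 2=-9, Option 3=7, Option 4=-10, Option 5=-1, Option 6=-2, Option 7=-3
Best worst-case = 7 → Option 3.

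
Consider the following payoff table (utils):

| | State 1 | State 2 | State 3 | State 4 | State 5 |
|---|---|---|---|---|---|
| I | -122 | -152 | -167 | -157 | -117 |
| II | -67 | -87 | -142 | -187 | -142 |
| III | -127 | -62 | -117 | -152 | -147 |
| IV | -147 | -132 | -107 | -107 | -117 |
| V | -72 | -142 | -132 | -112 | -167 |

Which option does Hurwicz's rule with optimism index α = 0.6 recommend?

III

I: 0.6·(-117) + 0.4·(-167) = -137
II: 0.6·(-67) + 0.4·(-187) = -115
III: 0.6·(-62) + 0.4·(-152) = -98
IV: 0.6·(-107) + 0.4·(-147) = -123
V: 0.6·(-72) + 0.4·(-167) = -110
Highest Hurwicz score = -98 → III.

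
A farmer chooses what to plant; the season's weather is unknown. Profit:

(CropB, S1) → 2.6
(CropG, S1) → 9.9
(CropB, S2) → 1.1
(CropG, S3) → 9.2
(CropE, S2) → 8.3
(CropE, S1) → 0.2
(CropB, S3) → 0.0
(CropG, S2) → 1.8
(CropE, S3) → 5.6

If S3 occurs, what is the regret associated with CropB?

9.2

Best payoff under S3 is 9.2.
Regret = 9.2 − 0.0 = 9.2.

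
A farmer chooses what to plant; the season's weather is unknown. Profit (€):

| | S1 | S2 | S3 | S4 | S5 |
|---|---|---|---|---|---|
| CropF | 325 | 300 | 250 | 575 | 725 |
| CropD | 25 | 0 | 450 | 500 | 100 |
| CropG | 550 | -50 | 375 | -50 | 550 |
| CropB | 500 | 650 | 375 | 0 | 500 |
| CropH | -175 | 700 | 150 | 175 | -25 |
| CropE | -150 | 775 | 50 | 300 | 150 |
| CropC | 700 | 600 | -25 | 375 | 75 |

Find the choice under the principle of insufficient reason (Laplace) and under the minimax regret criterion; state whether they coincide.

laplace → CropF; minimax regret → CropF (agree)

Row averages: CropF=435, CropD=215, CropG=275, CropB=405, CropH=165, CropE=225, CropC=345
Highest average = 435 → CropF.
Column bests: S1=700, S2=775, S3=450, S4=575, S5=725.
CropF regrets: 375, 475, 200, 0, 0 → max 475
CropD regrets: 675, 775, 0, 75, 625 → max 775
CropG regrets: 150, 825, 75, 625, 175 → max 825
CropB regrets: 200, 125, 75, 575, 225 → max 575
CropH regrets: 875, 75, 300, 400, 750 → max 875
CropE regrets: 850, 0, 400, 275, 575 → max 850
CropC regrets: 0, 175, 475, 200, 650 → max 650
Smallest max regret = 475 → CropF.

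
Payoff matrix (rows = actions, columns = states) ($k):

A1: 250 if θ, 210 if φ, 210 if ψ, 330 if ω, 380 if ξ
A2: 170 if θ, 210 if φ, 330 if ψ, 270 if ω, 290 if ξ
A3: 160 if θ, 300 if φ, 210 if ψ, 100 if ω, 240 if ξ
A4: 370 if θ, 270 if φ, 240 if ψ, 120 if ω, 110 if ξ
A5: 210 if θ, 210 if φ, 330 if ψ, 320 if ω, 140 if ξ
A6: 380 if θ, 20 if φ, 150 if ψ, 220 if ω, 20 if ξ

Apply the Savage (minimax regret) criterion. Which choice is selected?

A1

Column bests: θ=380, φ=300, ψ=330, ω=330, ξ=380.
A1 regrets: 130, 90, 120, 0, 0 → max 130
A2 regrets: 210, 90, 0, 60, 90 → max 210
A3 regrets: 220, 0, 120, 230, 140 → max 230
A4 regrets: 10, 30, 90, 210, 270 → max 270
A5 regrets: 170, 90, 0, 10, 240 → max 240
A6 regrets: 0, 280, 180, 110, 360 → max 360
Smallest max regret = 130 → A1.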